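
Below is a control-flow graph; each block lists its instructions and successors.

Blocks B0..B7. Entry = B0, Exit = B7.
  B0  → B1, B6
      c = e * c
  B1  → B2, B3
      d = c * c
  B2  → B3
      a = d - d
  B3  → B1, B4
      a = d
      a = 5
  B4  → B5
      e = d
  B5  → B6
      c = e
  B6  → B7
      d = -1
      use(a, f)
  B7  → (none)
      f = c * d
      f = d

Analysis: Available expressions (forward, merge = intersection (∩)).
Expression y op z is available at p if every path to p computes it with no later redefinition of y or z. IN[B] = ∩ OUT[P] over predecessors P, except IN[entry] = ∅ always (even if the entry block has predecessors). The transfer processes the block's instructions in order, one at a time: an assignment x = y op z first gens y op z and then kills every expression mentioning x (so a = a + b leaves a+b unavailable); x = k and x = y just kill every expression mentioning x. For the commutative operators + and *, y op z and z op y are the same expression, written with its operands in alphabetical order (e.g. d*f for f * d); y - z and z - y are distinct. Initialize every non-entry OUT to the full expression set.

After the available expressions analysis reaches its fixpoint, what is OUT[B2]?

Answer: {c*c, d-d}

Trace:
Per-block solution:
  B0: | IN={} | OUT={}
  B1: | IN={} | OUT={c*c}
  B2: | IN={c*c} | OUT={c*c, d-d}
  B3: | IN={c*c} | OUT={c*c}
  B4: | IN={c*c} | OUT={c*c}
  B5: | IN={c*c} | OUT={}
  B6: | IN={} | OUT={}
  B7: | IN={} | OUT={c*d}

Merge at B2: IN[B2] = OUT[B1] = {c*c}
Applying B2's transfer function to that IN value gives OUT[B2] (row B2 above).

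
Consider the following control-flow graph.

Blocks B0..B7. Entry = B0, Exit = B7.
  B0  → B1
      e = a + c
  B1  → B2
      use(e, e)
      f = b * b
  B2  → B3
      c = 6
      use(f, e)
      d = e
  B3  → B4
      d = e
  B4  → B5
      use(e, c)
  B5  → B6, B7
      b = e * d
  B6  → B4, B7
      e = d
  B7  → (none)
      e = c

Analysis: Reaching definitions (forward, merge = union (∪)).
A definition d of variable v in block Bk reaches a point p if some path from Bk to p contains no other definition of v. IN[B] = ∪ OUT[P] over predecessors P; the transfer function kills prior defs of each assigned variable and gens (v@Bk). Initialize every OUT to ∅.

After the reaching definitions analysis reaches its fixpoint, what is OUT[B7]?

Answer: {b@B5, c@B2, d@B3, e@B7, f@B1}

Working:
Converged values:
  B0:   IN={}   OUT={e@B0}
  B1:   IN={e@B0}   OUT={e@B0, f@B1}
  B2:   IN={e@B0, f@B1}   OUT={c@B2, d@B2, e@B0, f@B1}
  B3:   IN={c@B2, d@B2, e@B0, f@B1}   OUT={c@B2, d@B3, e@B0, f@B1}
  B4:   IN={b@B5, c@B2, d@B3, e@B0, e@B6, f@B1}   OUT={b@B5, c@B2, d@B3, e@B0, e@B6, f@B1}
  B5:   IN={b@B5, c@B2, d@B3, e@B0, e@B6, f@B1}   OUT={b@B5, c@B2, d@B3, e@B0, e@B6, f@B1}
  B6:   IN={b@B5, c@B2, d@B3, e@B0, e@B6, f@B1}   OUT={b@B5, c@B2, d@B3, e@B6, f@B1}
  B7:   IN={b@B5, c@B2, d@B3, e@B0, e@B6, f@B1}   OUT={b@B5, c@B2, d@B3, e@B7, f@B1}

Merge at B7: IN[B7] = OUT[B5] ⊔ OUT[B6] = {b@B5, c@B2, d@B3, e@B0, e@B6, f@B1}
Applying B7's transfer function to that IN value gives OUT[B7] (row B7 above).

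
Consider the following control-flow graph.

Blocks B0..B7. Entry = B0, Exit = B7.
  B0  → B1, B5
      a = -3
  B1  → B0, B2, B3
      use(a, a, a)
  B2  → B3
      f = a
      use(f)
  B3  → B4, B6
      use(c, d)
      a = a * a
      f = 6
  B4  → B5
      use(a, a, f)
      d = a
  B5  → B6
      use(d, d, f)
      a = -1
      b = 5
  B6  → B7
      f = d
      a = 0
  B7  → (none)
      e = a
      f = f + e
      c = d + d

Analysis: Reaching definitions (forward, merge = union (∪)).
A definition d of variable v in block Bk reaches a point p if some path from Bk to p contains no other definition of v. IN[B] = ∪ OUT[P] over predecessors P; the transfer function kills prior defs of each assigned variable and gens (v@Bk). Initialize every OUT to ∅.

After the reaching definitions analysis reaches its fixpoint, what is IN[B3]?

Answer: {a@B0, f@B2}

Working:
Converged values:
  B0: | IN={a@B0} | OUT={a@B0}
  B1: | IN={a@B0} | OUT={a@B0}
  B2: | IN={a@B0} | OUT={a@B0, f@B2}
  B3: | IN={a@B0, f@B2} | OUT={a@B3, f@B3}
  B4: | IN={a@B3, f@B3} | OUT={a@B3, d@B4, f@B3}
  B5: | IN={a@B0, a@B3, d@B4, f@B3} | OUT={a@B5, b@B5, d@B4, f@B3}
  B6: | IN={a@B3, a@B5, b@B5, d@B4, f@B3} | OUT={a@B6, b@B5, d@B4, f@B6}
  B7: | IN={a@B6, b@B5, d@B4, f@B6} | OUT={a@B6, b@B5, c@B7, d@B4, e@B7, f@B7}

Merge at B3: IN[B3] = OUT[B1] ⊔ OUT[B2] = {a@B0, f@B2}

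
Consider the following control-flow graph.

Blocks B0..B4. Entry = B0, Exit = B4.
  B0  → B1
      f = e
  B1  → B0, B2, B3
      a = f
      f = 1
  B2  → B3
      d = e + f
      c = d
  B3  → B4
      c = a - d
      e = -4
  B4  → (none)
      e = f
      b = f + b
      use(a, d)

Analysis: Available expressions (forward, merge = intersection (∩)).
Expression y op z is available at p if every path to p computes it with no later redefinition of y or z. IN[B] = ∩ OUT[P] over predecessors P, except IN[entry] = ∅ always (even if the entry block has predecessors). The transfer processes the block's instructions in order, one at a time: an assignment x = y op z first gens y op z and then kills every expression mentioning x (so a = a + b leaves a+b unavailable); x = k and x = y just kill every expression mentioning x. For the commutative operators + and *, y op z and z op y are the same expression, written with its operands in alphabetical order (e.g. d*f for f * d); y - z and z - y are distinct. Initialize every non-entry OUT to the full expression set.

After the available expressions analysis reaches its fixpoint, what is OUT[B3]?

Answer: {a-d}

Trace:
Per-block solution:
  B0:   IN={}   OUT={}
  B1:   IN={}   OUT={}
  B2:   IN={}   OUT={e+f}
  B3:   IN={}   OUT={a-d}
  B4:   IN={a-d}   OUT={a-d}

Merge at B3: IN[B3] = OUT[B1] ∩ OUT[B2] = {}
Applying B3's transfer function to that IN value gives OUT[B3] (row B3 above).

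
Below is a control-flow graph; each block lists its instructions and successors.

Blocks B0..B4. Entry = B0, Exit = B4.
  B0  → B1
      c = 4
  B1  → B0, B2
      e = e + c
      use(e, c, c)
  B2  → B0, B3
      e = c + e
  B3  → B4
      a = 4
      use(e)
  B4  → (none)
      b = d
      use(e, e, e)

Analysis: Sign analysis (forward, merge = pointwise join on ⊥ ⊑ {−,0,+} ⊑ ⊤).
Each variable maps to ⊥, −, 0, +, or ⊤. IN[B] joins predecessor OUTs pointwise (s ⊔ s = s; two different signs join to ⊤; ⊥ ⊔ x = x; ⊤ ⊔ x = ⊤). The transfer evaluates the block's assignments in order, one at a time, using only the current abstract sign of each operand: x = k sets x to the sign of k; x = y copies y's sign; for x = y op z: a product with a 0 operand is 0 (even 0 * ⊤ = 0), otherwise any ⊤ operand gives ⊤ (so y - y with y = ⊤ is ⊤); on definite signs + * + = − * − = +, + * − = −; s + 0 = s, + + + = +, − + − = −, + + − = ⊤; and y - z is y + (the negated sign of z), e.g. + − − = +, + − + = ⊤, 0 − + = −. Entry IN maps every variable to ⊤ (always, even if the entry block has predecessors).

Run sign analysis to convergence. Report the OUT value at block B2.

Fixpoint table:
  B0:  IN=(all ⊤)  OUT={c:+; rest ⊤}
  B1:  IN={c:+; rest ⊤}  OUT={c:+; rest ⊤}
  B2:  IN={c:+; rest ⊤}  OUT={c:+; rest ⊤}
  B3:  IN={c:+; rest ⊤}  OUT={a:+, c:+; rest ⊤}
  B4:  IN={a:+, c:+; rest ⊤}  OUT={a:+, c:+; rest ⊤}

Merge at B2: IN[B2] = OUT[B1] = {a: ⊤, b: ⊤, c: +, d: ⊤, e: ⊤, f: ⊤}
Applying B2's transfer function to that IN value gives OUT[B2] (row B2 above).

Answer: {a: ⊤, b: ⊤, c: +, d: ⊤, e: ⊤, f: ⊤}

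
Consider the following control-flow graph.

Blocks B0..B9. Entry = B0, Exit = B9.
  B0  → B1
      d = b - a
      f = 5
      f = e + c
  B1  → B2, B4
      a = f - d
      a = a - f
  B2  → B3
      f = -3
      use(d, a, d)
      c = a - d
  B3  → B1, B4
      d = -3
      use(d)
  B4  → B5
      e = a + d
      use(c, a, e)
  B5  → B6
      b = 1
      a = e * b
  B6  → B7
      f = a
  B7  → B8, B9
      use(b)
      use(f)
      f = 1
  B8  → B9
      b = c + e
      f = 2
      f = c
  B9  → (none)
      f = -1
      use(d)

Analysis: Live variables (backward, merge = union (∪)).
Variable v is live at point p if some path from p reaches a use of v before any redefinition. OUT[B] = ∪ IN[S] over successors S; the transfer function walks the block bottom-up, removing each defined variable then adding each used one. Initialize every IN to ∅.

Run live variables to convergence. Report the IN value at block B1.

Answer: {c, d, f}

Working:
Per-block solution:
  B0:   IN={a, b, c, e}   OUT={c, d, f}
  B1:   IN={c, d, f}   OUT={a, c, d}
  B2:   IN={a, d}   OUT={a, c, f}
  B3:   IN={a, c, f}   OUT={a, c, d, f}
  B4:   IN={a, c, d}   OUT={c, d, e}
  B5:   IN={c, d, e}   OUT={a, b, c, d, e}
  B6:   IN={a, b, c, d, e}   OUT={b, c, d, e, f}
  B7:   IN={b, c, d, e, f}   OUT={c, d, e}
  B8:   IN={c, d, e}   OUT={d}
  B9:   IN={d}   OUT={}

Merge at B1: OUT[B1] = IN[B2] ⊔ IN[B4] = {a, c, d}
Applying B1's transfer function to that OUT value gives IN[B1] (row B1 above).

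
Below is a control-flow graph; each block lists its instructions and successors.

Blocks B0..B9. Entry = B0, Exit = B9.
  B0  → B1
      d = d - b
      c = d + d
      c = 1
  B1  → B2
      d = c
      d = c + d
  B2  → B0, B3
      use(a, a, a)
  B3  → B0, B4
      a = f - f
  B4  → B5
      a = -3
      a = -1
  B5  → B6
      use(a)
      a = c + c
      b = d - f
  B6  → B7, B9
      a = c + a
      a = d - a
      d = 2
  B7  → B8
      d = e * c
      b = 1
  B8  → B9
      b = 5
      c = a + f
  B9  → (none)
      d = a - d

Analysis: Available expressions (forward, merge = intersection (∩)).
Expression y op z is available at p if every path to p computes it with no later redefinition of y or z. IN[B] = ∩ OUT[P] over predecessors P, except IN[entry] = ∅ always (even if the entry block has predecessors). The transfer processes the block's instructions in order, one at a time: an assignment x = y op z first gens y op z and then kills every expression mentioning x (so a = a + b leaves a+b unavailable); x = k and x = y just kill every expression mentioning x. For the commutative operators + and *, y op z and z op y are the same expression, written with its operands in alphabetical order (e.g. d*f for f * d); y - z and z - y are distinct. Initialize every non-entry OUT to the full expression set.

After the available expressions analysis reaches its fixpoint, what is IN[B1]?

Per-block solution:
  B0:   IN={}   OUT={d+d}
  B1:   IN={d+d}   OUT={}
  B2:   IN={}   OUT={}
  B3:   IN={}   OUT={f-f}
  B4:   IN={f-f}   OUT={f-f}
  B5:   IN={f-f}   OUT={c+c, d-f, f-f}
  B6:   IN={c+c, d-f, f-f}   OUT={c+c, f-f}
  B7:   IN={c+c, f-f}   OUT={c*e, c+c, f-f}
  B8:   IN={c*e, c+c, f-f}   OUT={a+f, f-f}
  B9:   IN={f-f}   OUT={f-f}

Merge at B1: IN[B1] = OUT[B0] = {d+d}

Answer: {d+d}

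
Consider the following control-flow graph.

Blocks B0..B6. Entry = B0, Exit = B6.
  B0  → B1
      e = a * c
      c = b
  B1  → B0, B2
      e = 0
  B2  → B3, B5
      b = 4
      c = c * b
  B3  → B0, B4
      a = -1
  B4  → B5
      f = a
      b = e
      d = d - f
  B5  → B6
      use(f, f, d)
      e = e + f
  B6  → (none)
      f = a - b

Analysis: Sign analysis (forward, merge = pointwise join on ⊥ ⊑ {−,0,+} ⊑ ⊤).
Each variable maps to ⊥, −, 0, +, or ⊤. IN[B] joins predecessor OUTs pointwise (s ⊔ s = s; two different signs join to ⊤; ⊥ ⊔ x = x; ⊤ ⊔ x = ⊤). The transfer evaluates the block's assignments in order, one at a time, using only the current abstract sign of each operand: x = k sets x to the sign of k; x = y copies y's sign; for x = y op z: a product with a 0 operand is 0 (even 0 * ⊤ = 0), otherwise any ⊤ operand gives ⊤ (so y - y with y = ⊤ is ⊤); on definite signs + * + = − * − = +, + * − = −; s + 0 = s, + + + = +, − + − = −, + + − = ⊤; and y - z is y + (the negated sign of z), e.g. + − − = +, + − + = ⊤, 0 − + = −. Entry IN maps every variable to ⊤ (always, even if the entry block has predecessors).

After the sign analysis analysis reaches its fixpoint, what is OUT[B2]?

Answer: {a: ⊤, b: +, c: ⊤, d: ⊤, e: 0, f: ⊤}

Working:
Per-block solution:
  B0:   IN=(all ⊤)   OUT=(all ⊤)
  B1:   IN=(all ⊤)   OUT={e:0; rest ⊤}
  B2:   IN={e:0; rest ⊤}   OUT={b:+, e:0; rest ⊤}
  B3:   IN={b:+, e:0; rest ⊤}   OUT={a:-, b:+, e:0; rest ⊤}
  B4:   IN={a:-, b:+, e:0; rest ⊤}   OUT={a:-, b:0, e:0, f:-; rest ⊤}
  B5:   IN={e:0; rest ⊤}   OUT=(all ⊤)
  B6:   IN=(all ⊤)   OUT=(all ⊤)

Merge at B2: IN[B2] = OUT[B1] = {a: ⊤, b: ⊤, c: ⊤, d: ⊤, e: 0, f: ⊤}
Applying B2's transfer function to that IN value gives OUT[B2] (row B2 above).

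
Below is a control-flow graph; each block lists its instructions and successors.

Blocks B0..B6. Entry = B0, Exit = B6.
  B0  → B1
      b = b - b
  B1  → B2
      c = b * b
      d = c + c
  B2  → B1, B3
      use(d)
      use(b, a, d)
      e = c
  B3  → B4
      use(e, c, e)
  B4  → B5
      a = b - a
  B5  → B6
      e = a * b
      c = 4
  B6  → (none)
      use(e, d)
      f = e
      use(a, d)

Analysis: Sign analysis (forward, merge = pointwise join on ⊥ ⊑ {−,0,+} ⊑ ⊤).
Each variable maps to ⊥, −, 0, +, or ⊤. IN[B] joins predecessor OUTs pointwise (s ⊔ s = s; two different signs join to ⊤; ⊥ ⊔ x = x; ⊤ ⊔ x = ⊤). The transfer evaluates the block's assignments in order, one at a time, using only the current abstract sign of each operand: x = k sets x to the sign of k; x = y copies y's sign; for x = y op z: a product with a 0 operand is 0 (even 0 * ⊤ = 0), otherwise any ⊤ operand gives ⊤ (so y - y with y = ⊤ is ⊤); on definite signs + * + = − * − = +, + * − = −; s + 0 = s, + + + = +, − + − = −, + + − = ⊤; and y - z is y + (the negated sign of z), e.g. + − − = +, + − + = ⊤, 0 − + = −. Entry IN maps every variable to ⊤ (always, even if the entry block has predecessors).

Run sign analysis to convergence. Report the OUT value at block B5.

Answer: {a: ⊤, b: ⊤, c: +, d: ⊤, e: ⊤, f: ⊤}

Working:
Per-block solution:
  B0: | IN=(all ⊤) | OUT=(all ⊤)
  B1: | IN=(all ⊤) | OUT=(all ⊤)
  B2: | IN=(all ⊤) | OUT=(all ⊤)
  B3: | IN=(all ⊤) | OUT=(all ⊤)
  B4: | IN=(all ⊤) | OUT=(all ⊤)
  B5: | IN=(all ⊤) | OUT={c:+; rest ⊤}
  B6: | IN={c:+; rest ⊤} | OUT={c:+; rest ⊤}

Merge at B5: IN[B5] = OUT[B4] = {a: ⊤, b: ⊤, c: ⊤, d: ⊤, e: ⊤, f: ⊤}
Applying B5's transfer function to that IN value gives OUT[B5] (row B5 above).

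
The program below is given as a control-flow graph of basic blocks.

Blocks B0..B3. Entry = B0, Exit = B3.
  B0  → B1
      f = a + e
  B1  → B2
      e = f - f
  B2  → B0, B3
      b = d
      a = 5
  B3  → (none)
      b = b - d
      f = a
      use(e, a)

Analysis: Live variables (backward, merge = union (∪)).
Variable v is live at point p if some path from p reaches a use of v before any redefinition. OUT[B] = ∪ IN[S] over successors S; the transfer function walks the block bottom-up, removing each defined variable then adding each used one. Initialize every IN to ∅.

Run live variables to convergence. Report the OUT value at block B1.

Answer: {d, e}

Working:
Per-block solution:
  B0: | IN={a, d, e} | OUT={d, f}
  B1: | IN={d, f} | OUT={d, e}
  B2: | IN={d, e} | OUT={a, b, d, e}
  B3: | IN={a, b, d, e} | OUT={}

Merge at B1: OUT[B1] = IN[B2] = {d, e}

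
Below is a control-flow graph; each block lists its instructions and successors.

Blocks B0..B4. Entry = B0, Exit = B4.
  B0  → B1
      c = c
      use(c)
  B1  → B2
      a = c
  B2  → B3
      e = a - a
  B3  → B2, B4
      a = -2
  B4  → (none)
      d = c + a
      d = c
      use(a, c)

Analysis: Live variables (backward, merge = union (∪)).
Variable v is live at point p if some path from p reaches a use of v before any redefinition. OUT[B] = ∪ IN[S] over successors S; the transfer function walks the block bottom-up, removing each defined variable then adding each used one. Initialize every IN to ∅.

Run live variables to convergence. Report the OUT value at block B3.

Fixpoint table:
  B0:  IN={c}  OUT={c}
  B1:  IN={c}  OUT={a, c}
  B2:  IN={a, c}  OUT={c}
  B3:  IN={c}  OUT={a, c}
  B4:  IN={a, c}  OUT={}

Merge at B3: OUT[B3] = IN[B2] ⊔ IN[B4] = {a, c}

Answer: {a, c}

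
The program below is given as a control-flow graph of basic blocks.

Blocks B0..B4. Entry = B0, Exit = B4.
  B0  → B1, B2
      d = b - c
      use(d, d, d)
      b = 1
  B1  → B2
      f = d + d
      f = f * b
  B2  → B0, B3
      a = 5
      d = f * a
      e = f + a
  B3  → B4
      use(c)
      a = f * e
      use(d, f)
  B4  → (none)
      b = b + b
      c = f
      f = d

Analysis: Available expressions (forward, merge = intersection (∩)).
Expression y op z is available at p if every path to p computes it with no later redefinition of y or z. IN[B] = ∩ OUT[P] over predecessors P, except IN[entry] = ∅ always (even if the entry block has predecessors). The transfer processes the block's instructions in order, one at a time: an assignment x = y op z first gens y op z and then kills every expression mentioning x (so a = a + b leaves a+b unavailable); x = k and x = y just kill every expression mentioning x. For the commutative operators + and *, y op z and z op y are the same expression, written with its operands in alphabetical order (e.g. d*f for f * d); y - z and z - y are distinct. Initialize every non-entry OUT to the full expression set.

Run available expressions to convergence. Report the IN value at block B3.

Per-block solution:
  B0:   IN={}   OUT={}
  B1:   IN={}   OUT={d+d}
  B2:   IN={}   OUT={a*f, a+f}
  B3:   IN={a*f, a+f}   OUT={e*f}
  B4:   IN={e*f}   OUT={}

Merge at B3: IN[B3] = OUT[B2] = {a*f, a+f}

Answer: {a*f, a+f}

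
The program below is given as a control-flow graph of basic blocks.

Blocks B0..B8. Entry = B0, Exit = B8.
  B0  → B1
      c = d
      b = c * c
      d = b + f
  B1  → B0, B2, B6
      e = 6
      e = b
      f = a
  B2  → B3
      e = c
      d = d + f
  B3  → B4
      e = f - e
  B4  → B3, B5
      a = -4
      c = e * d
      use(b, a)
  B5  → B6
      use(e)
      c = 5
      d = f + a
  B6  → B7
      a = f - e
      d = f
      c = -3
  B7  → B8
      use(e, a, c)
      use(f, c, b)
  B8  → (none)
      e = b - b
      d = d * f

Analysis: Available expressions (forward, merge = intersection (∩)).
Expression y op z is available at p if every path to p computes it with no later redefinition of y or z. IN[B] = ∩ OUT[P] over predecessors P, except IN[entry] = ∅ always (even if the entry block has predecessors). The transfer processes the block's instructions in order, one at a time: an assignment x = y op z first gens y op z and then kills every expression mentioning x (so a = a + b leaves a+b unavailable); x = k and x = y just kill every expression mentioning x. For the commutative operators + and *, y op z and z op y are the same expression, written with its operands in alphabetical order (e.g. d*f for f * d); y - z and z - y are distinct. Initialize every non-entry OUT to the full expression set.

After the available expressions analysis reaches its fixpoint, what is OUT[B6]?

Answer: {f-e}

Working:
Converged values:
  B0: | IN={} | OUT={b+f, c*c}
  B1: | IN={b+f, c*c} | OUT={c*c}
  B2: | IN={c*c} | OUT={c*c}
  B3: | IN={} | OUT={}
  B4: | IN={} | OUT={d*e}
  B5: | IN={d*e} | OUT={a+f}
  B6: | IN={} | OUT={f-e}
  B7: | IN={f-e} | OUT={f-e}
  B8: | IN={f-e} | OUT={b-b}

Merge at B6: IN[B6] = OUT[B1] ∩ OUT[B5] = {}
Applying B6's transfer function to that IN value gives OUT[B6] (row B6 above).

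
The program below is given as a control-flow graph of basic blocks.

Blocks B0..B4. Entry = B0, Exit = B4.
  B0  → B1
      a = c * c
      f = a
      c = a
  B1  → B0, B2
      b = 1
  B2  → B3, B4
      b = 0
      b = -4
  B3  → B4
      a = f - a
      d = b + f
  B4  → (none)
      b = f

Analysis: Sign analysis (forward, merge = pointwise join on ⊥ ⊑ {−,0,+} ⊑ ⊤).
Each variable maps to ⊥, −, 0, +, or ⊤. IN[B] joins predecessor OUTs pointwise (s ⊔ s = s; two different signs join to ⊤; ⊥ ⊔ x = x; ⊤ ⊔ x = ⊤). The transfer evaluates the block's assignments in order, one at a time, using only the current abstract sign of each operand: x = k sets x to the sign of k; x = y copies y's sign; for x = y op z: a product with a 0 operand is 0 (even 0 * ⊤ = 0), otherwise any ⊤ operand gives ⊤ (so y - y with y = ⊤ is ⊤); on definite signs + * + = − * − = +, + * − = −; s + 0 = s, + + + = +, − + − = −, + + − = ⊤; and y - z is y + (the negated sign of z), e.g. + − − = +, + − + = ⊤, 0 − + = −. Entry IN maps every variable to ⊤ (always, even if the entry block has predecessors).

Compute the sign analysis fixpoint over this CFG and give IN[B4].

Converged values:
  B0: | IN=(all ⊤) | OUT=(all ⊤)
  B1: | IN=(all ⊤) | OUT={b:+; rest ⊤}
  B2: | IN={b:+; rest ⊤} | OUT={b:-; rest ⊤}
  B3: | IN={b:-; rest ⊤} | OUT={b:-; rest ⊤}
  B4: | IN={b:-; rest ⊤} | OUT=(all ⊤)

Merge at B4: IN[B4] = OUT[B2] ⊔ OUT[B3] = {a: ⊤, b: -, c: ⊤, d: ⊤, e: ⊤, f: ⊤}

Answer: {a: ⊤, b: -, c: ⊤, d: ⊤, e: ⊤, f: ⊤}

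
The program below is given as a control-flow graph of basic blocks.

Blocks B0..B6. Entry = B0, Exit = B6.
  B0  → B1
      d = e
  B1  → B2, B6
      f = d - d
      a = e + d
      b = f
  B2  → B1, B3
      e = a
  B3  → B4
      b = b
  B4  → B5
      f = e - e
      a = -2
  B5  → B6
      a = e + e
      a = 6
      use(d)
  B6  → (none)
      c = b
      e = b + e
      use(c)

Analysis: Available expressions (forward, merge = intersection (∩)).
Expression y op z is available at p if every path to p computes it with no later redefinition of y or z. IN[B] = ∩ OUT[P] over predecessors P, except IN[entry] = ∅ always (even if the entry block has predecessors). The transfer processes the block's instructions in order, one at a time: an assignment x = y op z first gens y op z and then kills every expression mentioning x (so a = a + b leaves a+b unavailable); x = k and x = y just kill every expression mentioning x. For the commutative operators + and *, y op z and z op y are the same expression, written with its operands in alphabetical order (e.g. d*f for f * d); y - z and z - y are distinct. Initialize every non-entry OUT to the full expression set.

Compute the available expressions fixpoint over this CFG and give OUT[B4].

Answer: {d-d, e-e}

Derivation:
Converged values:
  B0: | IN={} | OUT={}
  B1: | IN={} | OUT={d+e, d-d}
  B2: | IN={d+e, d-d} | OUT={d-d}
  B3: | IN={d-d} | OUT={d-d}
  B4: | IN={d-d} | OUT={d-d, e-e}
  B5: | IN={d-d, e-e} | OUT={d-d, e+e, e-e}
  B6: | IN={d-d} | OUT={d-d}

Merge at B4: IN[B4] = OUT[B3] = {d-d}
Applying B4's transfer function to that IN value gives OUT[B4] (row B4 above).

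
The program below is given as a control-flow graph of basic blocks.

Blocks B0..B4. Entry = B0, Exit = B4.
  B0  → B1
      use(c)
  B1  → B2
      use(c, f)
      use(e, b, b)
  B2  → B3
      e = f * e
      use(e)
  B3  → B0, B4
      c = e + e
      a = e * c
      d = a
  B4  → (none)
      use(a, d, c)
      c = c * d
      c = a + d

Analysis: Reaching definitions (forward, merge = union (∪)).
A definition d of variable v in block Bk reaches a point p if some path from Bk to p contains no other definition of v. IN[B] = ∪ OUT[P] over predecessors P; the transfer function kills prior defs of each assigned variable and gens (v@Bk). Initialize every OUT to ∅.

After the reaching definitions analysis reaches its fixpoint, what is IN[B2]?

Fixpoint table:
  B0:   IN={a@B3, c@B3, d@B3, e@B2}   OUT={a@B3, c@B3, d@B3, e@B2}
  B1:   IN={a@B3, c@B3, d@B3, e@B2}   OUT={a@B3, c@B3, d@B3, e@B2}
  B2:   IN={a@B3, c@B3, d@B3, e@B2}   OUT={a@B3, c@B3, d@B3, e@B2}
  B3:   IN={a@B3, c@B3, d@B3, e@B2}   OUT={a@B3, c@B3, d@B3, e@B2}
  B4:   IN={a@B3, c@B3, d@B3, e@B2}   OUT={a@B3, c@B4, d@B3, e@B2}

Merge at B2: IN[B2] = OUT[B1] = {a@B3, c@B3, d@B3, e@B2}

Answer: {a@B3, c@B3, d@B3, e@B2}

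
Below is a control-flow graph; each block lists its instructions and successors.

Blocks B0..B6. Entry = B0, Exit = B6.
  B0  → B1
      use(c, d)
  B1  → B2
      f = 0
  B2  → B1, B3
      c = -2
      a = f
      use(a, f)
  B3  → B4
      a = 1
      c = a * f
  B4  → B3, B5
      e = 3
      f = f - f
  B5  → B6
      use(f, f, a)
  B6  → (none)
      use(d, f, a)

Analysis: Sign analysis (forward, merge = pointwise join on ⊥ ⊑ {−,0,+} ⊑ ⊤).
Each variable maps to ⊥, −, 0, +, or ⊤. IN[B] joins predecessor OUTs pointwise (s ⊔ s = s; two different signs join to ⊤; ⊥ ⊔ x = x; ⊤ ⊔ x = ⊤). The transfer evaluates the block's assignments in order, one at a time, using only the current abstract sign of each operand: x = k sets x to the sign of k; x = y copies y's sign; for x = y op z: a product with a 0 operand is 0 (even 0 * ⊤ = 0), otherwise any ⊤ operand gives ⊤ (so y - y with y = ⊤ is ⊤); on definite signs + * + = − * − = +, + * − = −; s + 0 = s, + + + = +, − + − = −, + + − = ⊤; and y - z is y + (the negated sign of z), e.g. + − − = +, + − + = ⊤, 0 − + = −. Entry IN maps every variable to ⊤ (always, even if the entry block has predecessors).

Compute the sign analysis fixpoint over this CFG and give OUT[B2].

Answer: {a: 0, b: ⊤, c: -, d: ⊤, e: ⊤, f: 0}

Trace:
Per-block solution:
  B0: | IN=(all ⊤) | OUT=(all ⊤)
  B1: | IN=(all ⊤) | OUT={f:0; rest ⊤}
  B2: | IN={f:0; rest ⊤} | OUT={a:0, c:-, f:0; rest ⊤}
  B3: | IN={f:0; rest ⊤} | OUT={a:+, c:0, f:0; rest ⊤}
  B4: | IN={a:+, c:0, f:0; rest ⊤} | OUT={a:+, c:0, e:+, f:0; rest ⊤}
  B5: | IN={a:+, c:0, e:+, f:0; rest ⊤} | OUT={a:+, c:0, e:+, f:0; rest ⊤}
  B6: | IN={a:+, c:0, e:+, f:0; rest ⊤} | OUT={a:+, c:0, e:+, f:0; rest ⊤}

Merge at B2: IN[B2] = OUT[B1] = {a: ⊤, b: ⊤, c: ⊤, d: ⊤, e: ⊤, f: 0}
Applying B2's transfer function to that IN value gives OUT[B2] (row B2 above).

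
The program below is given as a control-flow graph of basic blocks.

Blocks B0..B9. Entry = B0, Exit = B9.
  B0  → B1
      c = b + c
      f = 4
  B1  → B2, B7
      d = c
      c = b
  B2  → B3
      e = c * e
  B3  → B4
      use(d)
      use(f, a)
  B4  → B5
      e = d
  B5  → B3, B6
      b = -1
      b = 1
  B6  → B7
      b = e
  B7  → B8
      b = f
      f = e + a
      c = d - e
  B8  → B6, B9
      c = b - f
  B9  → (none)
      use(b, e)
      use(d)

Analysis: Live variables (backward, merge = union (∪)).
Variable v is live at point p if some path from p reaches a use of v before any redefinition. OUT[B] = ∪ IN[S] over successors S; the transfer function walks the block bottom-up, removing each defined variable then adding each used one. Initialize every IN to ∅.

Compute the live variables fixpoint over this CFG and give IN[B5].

Fixpoint table:
  B0:   IN={a, b, c, e}   OUT={a, b, c, e, f}
  B1:   IN={a, b, c, e, f}   OUT={a, c, d, e, f}
  B2:   IN={a, c, d, e, f}   OUT={a, d, f}
  B3:   IN={a, d, f}   OUT={a, d, f}
  B4:   IN={a, d, f}   OUT={a, d, e, f}
  B5:   IN={a, d, e, f}   OUT={a, d, e, f}
  B6:   IN={a, d, e, f}   OUT={a, d, e, f}
  B7:   IN={a, d, e, f}   OUT={a, b, d, e, f}
  B8:   IN={a, b, d, e, f}   OUT={a, b, d, e, f}
  B9:   IN={b, d, e}   OUT={}

Merge at B5: OUT[B5] = IN[B3] ⊔ IN[B6] = {a, d, e, f}
Applying B5's transfer function to that OUT value gives IN[B5] (row B5 above).

Answer: {a, d, e, f}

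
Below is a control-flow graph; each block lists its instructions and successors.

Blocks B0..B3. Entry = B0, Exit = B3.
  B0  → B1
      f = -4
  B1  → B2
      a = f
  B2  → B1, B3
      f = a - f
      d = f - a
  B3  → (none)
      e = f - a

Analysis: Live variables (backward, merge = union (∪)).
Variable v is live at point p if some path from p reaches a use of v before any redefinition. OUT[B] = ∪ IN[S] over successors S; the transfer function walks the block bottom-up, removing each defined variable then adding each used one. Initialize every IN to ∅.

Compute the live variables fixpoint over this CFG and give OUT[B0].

Answer: {f}

Trace:
Per-block solution:
  B0: | IN={} | OUT={f}
  B1: | IN={f} | OUT={a, f}
  B2: | IN={a, f} | OUT={a, f}
  B3: | IN={a, f} | OUT={}

Merge at B0: OUT[B0] = IN[B1] = {f}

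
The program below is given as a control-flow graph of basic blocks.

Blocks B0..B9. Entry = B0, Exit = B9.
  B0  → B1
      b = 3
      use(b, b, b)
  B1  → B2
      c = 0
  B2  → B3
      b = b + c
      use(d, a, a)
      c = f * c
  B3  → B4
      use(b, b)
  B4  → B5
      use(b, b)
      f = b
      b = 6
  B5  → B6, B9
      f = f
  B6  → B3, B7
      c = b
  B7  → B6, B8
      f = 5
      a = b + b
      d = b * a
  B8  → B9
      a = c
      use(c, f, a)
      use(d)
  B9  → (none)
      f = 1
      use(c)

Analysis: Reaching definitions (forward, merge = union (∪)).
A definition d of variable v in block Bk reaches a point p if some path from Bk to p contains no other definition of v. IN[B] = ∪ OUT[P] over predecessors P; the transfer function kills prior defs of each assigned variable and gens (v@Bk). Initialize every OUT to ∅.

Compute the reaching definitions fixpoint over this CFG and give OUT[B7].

Fixpoint table:
  B0:   IN={}   OUT={b@B0}
  B1:   IN={b@B0}   OUT={b@B0, c@B1}
  B2:   IN={b@B0, c@B1}   OUT={b@B2, c@B2}
  B3:   IN={a@B7, b@B2, b@B4, c@B2, c@B6, d@B7, f@B5, f@B7}   OUT={a@B7, b@B2, b@B4, c@B2, c@B6, d@B7, f@B5, f@B7}
  B4:   IN={a@B7, b@B2, b@B4, c@B2, c@B6, d@B7, f@B5, f@B7}   OUT={a@B7, b@B4, c@B2, c@B6, d@B7, f@B4}
  B5:   IN={a@B7, b@B4, c@B2, c@B6, d@B7, f@B4}   OUT={a@B7, b@B4, c@B2, c@B6, d@B7, f@B5}
  B6:   IN={a@B7, b@B4, c@B2, c@B6, d@B7, f@B5, f@B7}   OUT={a@B7, b@B4, c@B6, d@B7, f@B5, f@B7}
  B7:   IN={a@B7, b@B4, c@B6, d@B7, f@B5, f@B7}   OUT={a@B7, b@B4, c@B6, d@B7, f@B7}
  B8:   IN={a@B7, b@B4, c@B6, d@B7, f@B7}   OUT={a@B8, b@B4, c@B6, d@B7, f@B7}
  B9:   IN={a@B7, a@B8, b@B4, c@B2, c@B6, d@B7, f@B5, f@B7}   OUT={a@B7, a@B8, b@B4, c@B2, c@B6, d@B7, f@B9}

Merge at B7: IN[B7] = OUT[B6] = {a@B7, b@B4, c@B6, d@B7, f@B5, f@B7}
Applying B7's transfer function to that IN value gives OUT[B7] (row B7 above).

Answer: {a@B7, b@B4, c@B6, d@B7, f@B7}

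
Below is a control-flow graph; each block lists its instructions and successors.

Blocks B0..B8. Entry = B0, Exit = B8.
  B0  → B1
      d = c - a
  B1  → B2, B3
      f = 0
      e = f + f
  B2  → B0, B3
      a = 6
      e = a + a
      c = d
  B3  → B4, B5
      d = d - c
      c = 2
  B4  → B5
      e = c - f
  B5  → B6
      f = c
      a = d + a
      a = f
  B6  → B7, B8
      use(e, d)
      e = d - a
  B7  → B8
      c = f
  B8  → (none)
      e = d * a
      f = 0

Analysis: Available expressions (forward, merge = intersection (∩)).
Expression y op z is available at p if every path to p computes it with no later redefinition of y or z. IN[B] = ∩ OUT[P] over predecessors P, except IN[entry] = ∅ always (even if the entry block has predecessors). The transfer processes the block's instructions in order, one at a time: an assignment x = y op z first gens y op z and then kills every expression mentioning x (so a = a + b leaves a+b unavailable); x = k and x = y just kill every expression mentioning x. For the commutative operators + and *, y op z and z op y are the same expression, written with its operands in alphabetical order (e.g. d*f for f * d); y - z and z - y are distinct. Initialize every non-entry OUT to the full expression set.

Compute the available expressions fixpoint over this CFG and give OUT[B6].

Converged values:
  B0: | IN={} | OUT={c-a}
  B1: | IN={c-a} | OUT={c-a, f+f}
  B2: | IN={c-a, f+f} | OUT={a+a, f+f}
  B3: | IN={f+f} | OUT={f+f}
  B4: | IN={f+f} | OUT={c-f, f+f}
  B5: | IN={f+f} | OUT={}
  B6: | IN={} | OUT={d-a}
  B7: | IN={d-a} | OUT={d-a}
  B8: | IN={d-a} | OUT={a*d, d-a}

Merge at B6: IN[B6] = OUT[B5] = {}
Applying B6's transfer function to that IN value gives OUT[B6] (row B6 above).

Answer: {d-a}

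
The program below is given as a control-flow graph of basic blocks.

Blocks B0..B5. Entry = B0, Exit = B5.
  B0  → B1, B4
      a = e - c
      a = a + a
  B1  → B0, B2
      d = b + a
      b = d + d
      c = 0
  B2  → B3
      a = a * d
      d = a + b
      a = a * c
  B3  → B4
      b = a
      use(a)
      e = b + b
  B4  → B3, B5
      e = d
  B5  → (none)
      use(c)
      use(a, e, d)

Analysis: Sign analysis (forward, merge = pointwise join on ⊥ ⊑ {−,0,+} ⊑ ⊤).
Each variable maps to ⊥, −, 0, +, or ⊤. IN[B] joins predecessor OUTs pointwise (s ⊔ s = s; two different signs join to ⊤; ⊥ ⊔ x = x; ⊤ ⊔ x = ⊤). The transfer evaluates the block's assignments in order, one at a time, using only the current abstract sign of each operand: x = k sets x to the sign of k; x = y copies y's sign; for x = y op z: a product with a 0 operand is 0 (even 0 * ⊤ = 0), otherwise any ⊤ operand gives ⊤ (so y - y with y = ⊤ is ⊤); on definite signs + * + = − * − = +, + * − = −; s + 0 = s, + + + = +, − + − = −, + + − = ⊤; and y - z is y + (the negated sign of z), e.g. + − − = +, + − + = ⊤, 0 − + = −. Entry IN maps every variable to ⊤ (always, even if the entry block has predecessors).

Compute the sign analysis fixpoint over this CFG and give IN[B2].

Answer: {a: ⊤, b: ⊤, c: 0, d: ⊤, e: ⊤, f: ⊤}

Trace:
Converged values:
  B0:   IN=(all ⊤)   OUT=(all ⊤)
  B1:   IN=(all ⊤)   OUT={c:0; rest ⊤}
  B2:   IN={c:0; rest ⊤}   OUT={a:0, c:0; rest ⊤}
  B3:   IN=(all ⊤)   OUT=(all ⊤)
  B4:   IN=(all ⊤)   OUT=(all ⊤)
  B5:   IN=(all ⊤)   OUT=(all ⊤)

Merge at B2: IN[B2] = OUT[B1] = {a: ⊤, b: ⊤, c: 0, d: ⊤, e: ⊤, f: ⊤}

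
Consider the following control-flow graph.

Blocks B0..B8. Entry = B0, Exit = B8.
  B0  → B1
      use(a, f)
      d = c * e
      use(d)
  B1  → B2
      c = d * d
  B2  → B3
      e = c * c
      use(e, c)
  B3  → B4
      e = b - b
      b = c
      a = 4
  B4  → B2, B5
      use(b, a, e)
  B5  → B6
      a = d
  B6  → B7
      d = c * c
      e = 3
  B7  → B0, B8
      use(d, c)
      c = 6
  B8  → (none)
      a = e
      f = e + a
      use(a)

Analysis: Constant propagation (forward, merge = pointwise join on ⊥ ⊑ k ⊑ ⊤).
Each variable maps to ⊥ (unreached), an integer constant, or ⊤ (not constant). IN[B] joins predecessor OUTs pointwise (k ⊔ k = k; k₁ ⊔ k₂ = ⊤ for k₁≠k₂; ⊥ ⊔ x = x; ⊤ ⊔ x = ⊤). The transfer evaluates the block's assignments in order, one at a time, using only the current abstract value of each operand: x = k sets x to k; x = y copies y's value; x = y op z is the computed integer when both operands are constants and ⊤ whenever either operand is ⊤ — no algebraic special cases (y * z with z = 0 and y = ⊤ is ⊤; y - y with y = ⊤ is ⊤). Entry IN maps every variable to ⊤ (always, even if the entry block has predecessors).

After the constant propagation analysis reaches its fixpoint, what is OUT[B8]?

Converged values:
  B0:  IN=(all ⊤)  OUT=(all ⊤)
  B1:  IN=(all ⊤)  OUT=(all ⊤)
  B2:  IN=(all ⊤)  OUT=(all ⊤)
  B3:  IN=(all ⊤)  OUT={a:4; rest ⊤}
  B4:  IN={a:4; rest ⊤}  OUT={a:4; rest ⊤}
  B5:  IN={a:4; rest ⊤}  OUT=(all ⊤)
  B6:  IN=(all ⊤)  OUT={e:3; rest ⊤}
  B7:  IN={e:3; rest ⊤}  OUT={c:6, e:3; rest ⊤}
  B8:  IN={c:6, e:3; rest ⊤}  OUT={a:3, c:6, e:3, f:6; rest ⊤}

Merge at B8: IN[B8] = OUT[B7] = {a: ⊤, b: ⊤, c: 6, d: ⊤, e: 3, f: ⊤}
Applying B8's transfer function to that IN value gives OUT[B8] (row B8 above).

Answer: {a: 3, b: ⊤, c: 6, d: ⊤, e: 3, f: 6}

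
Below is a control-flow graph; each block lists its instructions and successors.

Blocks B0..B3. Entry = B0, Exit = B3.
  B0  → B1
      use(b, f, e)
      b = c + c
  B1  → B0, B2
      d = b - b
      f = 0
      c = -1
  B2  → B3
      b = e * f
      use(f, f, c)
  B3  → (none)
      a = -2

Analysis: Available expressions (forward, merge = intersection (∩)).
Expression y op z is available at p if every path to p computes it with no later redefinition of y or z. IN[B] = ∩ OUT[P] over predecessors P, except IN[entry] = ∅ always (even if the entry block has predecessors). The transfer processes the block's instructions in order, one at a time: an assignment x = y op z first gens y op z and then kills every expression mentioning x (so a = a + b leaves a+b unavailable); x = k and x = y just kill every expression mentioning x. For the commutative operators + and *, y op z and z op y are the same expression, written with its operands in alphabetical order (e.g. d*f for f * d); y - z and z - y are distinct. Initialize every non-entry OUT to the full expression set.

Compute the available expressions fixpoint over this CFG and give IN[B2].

Converged values:
  B0: | IN={} | OUT={c+c}
  B1: | IN={c+c} | OUT={b-b}
  B2: | IN={b-b} | OUT={e*f}
  B3: | IN={e*f} | OUT={e*f}

Merge at B2: IN[B2] = OUT[B1] = {b-b}

Answer: {b-b}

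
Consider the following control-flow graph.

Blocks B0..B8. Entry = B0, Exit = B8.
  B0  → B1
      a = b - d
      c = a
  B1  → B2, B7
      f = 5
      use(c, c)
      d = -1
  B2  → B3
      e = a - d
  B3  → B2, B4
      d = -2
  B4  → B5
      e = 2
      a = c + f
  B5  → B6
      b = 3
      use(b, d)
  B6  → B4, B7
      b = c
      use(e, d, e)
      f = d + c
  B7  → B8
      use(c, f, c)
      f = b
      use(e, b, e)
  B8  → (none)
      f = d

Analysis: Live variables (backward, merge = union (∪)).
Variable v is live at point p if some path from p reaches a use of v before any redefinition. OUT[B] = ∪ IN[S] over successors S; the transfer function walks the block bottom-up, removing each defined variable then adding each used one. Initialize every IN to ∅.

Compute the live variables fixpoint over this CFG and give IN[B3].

Answer: {a, c, f}

Working:
Fixpoint table:
  B0: | IN={b, d, e} | OUT={a, b, c, e}
  B1: | IN={a, b, c, e} | OUT={a, b, c, d, e, f}
  B2: | IN={a, c, d, f} | OUT={a, c, f}
  B3: | IN={a, c, f} | OUT={a, c, d, f}
  B4: | IN={c, d, f} | OUT={c, d, e}
  B5: | IN={c, d, e} | OUT={c, d, e}
  B6: | IN={c, d, e} | OUT={b, c, d, e, f}
  B7: | IN={b, c, d, e, f} | OUT={d}
  B8: | IN={d} | OUT={}

Merge at B3: OUT[B3] = IN[B2] ⊔ IN[B4] = {a, c, d, f}
Applying B3's transfer function to that OUT value gives IN[B3] (row B3 above).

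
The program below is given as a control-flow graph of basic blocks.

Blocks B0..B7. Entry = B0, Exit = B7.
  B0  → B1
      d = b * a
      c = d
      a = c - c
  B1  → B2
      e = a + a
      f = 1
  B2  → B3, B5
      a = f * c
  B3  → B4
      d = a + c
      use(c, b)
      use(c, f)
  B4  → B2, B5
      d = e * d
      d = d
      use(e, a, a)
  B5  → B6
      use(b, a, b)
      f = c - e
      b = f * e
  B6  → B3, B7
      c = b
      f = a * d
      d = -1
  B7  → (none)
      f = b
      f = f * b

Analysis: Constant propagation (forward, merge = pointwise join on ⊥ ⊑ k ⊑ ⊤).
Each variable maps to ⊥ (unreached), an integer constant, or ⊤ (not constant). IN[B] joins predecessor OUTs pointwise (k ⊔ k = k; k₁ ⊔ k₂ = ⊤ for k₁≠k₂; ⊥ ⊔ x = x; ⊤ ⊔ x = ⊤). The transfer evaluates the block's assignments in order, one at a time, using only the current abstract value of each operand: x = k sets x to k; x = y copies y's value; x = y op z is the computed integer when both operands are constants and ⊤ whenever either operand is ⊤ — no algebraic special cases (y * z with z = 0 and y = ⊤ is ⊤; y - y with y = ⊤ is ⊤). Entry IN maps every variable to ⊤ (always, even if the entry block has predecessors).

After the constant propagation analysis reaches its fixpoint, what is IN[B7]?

Answer: {a: ⊤, b: ⊤, c: ⊤, d: -1, e: ⊤, f: ⊤}

Trace:
Per-block solution:
  B0:   IN=(all ⊤)   OUT=(all ⊤)
  B1:   IN=(all ⊤)   OUT={f:1; rest ⊤}
  B2:   IN=(all ⊤)   OUT=(all ⊤)
  B3:   IN=(all ⊤)   OUT=(all ⊤)
  B4:   IN=(all ⊤)   OUT=(all ⊤)
  B5:   IN=(all ⊤)   OUT=(all ⊤)
  B6:   IN=(all ⊤)   OUT={d:-1; rest ⊤}
  B7:   IN={d:-1; rest ⊤}   OUT={d:-1; rest ⊤}

Merge at B7: IN[B7] = OUT[B6] = {a: ⊤, b: ⊤, c: ⊤, d: -1, e: ⊤, f: ⊤}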